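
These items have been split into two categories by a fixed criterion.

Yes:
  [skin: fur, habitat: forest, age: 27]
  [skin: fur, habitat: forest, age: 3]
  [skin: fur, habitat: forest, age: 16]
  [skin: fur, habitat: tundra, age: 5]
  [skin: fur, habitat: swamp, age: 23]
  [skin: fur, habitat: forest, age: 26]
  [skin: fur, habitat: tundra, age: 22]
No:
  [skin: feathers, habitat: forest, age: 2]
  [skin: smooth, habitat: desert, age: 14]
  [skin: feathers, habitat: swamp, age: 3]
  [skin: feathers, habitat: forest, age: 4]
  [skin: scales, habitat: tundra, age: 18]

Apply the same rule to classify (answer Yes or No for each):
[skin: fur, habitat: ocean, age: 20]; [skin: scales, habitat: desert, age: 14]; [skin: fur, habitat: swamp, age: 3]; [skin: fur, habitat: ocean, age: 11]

Yes, No, Yes, Yes

All 'Yes' examples share one property — skin is fur — and every 'No' example lacks it.
[skin: fur, habitat: ocean, age: 20]: skin is fur — meets the rule, so Yes.
[skin: scales, habitat: desert, age: 14]: skin is scales — fails the rule, so No.
[skin: fur, habitat: swamp, age: 3]: skin is fur — meets the rule, so Yes.
[skin: fur, habitat: ocean, age: 11]: skin is fur — meets the rule, so Yes.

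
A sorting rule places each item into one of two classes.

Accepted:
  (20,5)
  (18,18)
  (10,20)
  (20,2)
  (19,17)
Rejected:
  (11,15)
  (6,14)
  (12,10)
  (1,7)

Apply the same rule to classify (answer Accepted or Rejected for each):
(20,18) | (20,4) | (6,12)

Accepted, Accepted, Rejected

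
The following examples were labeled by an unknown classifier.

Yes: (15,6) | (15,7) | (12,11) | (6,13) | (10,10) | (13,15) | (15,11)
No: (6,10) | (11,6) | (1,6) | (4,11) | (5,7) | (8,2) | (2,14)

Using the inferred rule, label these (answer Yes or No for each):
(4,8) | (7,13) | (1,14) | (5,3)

Rule: sum ≥ 19. This holds for each 'Yes' example and fails for each 'No' one.
(4,8): 4+8 = 12, doesn't qualify → No. (7,13): 7+13 = 20, fits → Yes. (1,14): 1+14 = 15, doesn't qualify → No. (5,3): 5+3 = 8, doesn't qualify → No.

No, Yes, No, No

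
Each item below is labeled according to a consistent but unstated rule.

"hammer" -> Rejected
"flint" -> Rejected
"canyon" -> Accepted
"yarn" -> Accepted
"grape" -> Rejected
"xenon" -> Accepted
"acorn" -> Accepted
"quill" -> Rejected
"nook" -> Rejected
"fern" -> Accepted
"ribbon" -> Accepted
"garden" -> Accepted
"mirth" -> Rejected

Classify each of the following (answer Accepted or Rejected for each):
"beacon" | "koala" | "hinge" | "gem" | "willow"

Accepted, Rejected, Rejected, Rejected, Rejected

Rule: ends with 'n'. This holds for each 'Accepted' example and fails for each 'Rejected' one.
Accepted: "beacon", since ends with 'n'. Rejected: "koala", since ends with 'a'. Rejected: "hinge", since ends with 'e'. Rejected: "gem", since ends with 'm'. Rejected: "willow", since ends with 'w'.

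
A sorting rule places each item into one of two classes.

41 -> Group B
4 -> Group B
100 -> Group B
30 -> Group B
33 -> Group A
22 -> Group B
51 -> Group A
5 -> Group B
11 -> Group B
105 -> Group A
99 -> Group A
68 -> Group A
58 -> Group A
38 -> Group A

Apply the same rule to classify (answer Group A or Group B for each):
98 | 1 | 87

Group A, Group B, Group A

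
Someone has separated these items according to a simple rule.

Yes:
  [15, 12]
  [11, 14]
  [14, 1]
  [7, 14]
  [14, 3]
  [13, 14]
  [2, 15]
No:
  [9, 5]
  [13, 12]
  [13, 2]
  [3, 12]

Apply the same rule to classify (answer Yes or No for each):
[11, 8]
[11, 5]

The common property of the 'Yes' items is: max ≥ 14. No 'No' item has it.
[11, 8]: No (max 11).
[11, 5]: No (max 11).

No, No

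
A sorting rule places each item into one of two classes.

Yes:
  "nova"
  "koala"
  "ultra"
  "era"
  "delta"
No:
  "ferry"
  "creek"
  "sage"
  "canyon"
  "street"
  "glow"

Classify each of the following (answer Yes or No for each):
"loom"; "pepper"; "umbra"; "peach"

Comparing the two groups points to one rule — ends with 'a'.

No, No, Yes, No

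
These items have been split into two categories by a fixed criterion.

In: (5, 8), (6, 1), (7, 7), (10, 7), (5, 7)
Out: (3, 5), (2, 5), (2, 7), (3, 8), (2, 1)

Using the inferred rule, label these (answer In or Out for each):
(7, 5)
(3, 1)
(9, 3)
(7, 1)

In, Out, In, In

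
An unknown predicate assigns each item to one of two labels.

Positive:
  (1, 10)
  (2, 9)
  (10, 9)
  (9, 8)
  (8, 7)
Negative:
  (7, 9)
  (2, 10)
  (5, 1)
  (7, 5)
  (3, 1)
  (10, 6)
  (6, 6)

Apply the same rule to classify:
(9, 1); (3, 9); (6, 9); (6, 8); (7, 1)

Negative, Negative, Positive, Negative, Negative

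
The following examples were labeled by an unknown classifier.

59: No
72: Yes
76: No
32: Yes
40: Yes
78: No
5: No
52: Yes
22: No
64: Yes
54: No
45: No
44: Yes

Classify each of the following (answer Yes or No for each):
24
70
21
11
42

All 'Yes' examples share one property — multiple of 4 AND at most 72 — and every 'No' example lacks it.
24: 24 = 4·6, 24 ≤ 72 — fits, so Yes. 70: 70 = 4·17 + 2, 70 ≤ 72 — fails this test, so No. 21: 21 = 4·5 + 1, 21 ≤ 72 — fails this test, so No. 11: 11 = 4·2 + 3, 11 ≤ 72 — fails this test, so No. 42: 42 = 4·10 + 2, 42 ≤ 72 — fails this test, so No.

Yes, No, No, No, No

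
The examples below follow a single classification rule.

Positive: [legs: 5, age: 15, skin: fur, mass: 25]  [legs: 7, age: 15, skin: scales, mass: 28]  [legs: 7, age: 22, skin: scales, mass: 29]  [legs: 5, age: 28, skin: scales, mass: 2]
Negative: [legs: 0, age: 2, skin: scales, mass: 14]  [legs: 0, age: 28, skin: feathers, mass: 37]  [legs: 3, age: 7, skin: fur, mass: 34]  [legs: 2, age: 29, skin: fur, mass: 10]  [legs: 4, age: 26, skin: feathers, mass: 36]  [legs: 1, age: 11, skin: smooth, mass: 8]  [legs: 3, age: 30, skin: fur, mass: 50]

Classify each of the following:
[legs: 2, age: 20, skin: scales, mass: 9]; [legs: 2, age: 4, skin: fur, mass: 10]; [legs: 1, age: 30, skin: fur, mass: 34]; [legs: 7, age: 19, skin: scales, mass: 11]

Negative, Negative, Negative, Positive

The pattern is that an item is 'Positive' exactly when: legs ≥ 5.
[legs: 2, age: 20, skin: scales, mass: 9]: legs = 2 — fails this test, so Negative. [legs: 2, age: 4, skin: fur, mass: 10]: legs = 2 — fails this test, so Negative. [legs: 1, age: 30, skin: fur, mass: 34]: legs = 1 — fails this test, so Negative. [legs: 7, age: 19, skin: scales, mass: 11]: legs = 7 — qualifies, so Positive.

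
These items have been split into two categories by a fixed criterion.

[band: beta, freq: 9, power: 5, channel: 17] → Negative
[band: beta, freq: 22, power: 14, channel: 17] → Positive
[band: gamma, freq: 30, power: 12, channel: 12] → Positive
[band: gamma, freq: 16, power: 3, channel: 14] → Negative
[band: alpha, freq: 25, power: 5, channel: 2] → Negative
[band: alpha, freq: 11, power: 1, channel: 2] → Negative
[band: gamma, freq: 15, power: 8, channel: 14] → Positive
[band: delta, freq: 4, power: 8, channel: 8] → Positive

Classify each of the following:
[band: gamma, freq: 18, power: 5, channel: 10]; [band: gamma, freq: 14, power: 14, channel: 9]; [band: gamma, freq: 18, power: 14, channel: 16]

One predicate separates the groups cleanly: power ≥ 8.

Negative, Positive, Positive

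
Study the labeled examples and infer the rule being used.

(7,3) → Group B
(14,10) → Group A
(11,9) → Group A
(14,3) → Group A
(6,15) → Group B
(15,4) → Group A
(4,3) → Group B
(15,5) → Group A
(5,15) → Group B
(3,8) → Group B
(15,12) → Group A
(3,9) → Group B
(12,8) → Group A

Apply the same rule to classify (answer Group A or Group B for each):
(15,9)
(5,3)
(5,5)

The common property of the 'Group A' items is: first ≥ 8. No 'Group B' item has it.
(15,9): first 15, passes → Group A.
(5,3): first 5, does not fit → Group B.
(5,5): first 5, does not fit → Group B.

Group A, Group B, Group B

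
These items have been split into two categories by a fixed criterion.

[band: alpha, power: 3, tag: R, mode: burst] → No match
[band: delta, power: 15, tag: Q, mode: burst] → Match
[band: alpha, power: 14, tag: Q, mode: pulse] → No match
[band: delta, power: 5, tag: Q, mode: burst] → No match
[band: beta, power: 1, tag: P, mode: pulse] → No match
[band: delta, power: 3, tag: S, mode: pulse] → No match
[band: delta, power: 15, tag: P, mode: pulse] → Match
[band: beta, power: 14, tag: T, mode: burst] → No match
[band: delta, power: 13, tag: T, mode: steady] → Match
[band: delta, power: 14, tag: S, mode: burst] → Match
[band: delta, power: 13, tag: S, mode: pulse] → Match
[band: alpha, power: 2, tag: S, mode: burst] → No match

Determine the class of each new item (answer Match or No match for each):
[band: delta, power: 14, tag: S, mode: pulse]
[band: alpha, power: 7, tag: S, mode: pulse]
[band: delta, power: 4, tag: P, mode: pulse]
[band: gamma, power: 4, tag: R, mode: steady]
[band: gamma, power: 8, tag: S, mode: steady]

Every 'Match' example satisfies: band is delta AND power ≥ 13. None of the 'No match' examples do.
[band: delta, power: 14, tag: S, mode: pulse]: band is delta, power = 14 — qualifies, so Match. [band: alpha, power: 7, tag: S, mode: pulse]: band is alpha, power = 7 — does not fit, so No match. [band: delta, power: 4, tag: P, mode: pulse]: band is delta, power = 4 — does not fit, so No match. [band: gamma, power: 4, tag: R, mode: steady]: band is gamma, power = 4 — does not fit, so No match. [band: gamma, power: 8, tag: S, mode: steady]: band is gamma, power = 8 — does not fit, so No match.

Match, No match, No match, No match, No match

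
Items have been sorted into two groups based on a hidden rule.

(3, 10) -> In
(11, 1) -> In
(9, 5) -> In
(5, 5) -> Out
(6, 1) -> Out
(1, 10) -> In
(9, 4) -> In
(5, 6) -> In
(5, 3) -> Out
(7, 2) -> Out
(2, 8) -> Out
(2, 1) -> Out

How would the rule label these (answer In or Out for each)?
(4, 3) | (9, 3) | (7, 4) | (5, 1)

The distinguishing property — sum ≥ 11 — holds for all the 'In' cases and none of the 'Out' cases.
(4, 3) → 4+3 = 7 → Out. (9, 3) → 9+3 = 12 → In. (7, 4) → 7+4 = 11 → In. (5, 1) → 5+1 = 6 → Out.

Out, In, In, Out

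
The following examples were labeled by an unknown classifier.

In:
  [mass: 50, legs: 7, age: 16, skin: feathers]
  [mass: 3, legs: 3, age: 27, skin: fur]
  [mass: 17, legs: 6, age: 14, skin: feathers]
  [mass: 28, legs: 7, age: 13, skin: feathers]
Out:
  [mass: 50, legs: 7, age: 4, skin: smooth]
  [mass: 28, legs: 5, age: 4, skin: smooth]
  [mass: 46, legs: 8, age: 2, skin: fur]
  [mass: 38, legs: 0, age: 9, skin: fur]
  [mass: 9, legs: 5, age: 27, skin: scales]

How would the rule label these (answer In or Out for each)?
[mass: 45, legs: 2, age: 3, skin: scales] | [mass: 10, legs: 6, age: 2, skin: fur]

'In' ⟺ skin is feathers OR legs = 3.
[mass: 45, legs: 2, age: 3, skin: scales]: Out (skin is scales, legs = 2).
[mass: 10, legs: 6, age: 2, skin: fur]: Out (skin is fur, legs = 6).

Out, Out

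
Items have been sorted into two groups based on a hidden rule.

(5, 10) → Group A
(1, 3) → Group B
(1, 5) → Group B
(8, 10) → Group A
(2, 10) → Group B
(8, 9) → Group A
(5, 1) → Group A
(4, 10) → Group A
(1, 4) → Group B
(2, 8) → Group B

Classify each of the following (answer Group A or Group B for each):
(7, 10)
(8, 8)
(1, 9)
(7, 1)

Group A, Group A, Group B, Group A

The simplest hypothesis consistent with all the labels is: first ≥ 3.
(7, 10): first 7 — matches, so Group A.
(8, 8): first 8 — matches, so Group A.
(1, 9): first 1 — doesn't match, so Group B.
(7, 1): first 7 — matches, so Group A.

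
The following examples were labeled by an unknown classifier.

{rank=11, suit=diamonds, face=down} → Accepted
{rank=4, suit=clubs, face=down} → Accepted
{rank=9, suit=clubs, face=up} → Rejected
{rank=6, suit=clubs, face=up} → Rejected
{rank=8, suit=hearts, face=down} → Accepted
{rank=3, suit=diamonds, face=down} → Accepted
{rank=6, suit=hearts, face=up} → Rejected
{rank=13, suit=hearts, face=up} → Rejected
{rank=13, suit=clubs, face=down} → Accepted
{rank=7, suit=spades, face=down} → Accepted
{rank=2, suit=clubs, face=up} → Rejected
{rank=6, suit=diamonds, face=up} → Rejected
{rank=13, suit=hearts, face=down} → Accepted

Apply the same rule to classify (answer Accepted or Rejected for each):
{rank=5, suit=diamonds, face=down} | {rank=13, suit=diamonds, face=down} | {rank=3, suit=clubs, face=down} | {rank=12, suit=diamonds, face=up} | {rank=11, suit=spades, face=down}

Accepted, Accepted, Accepted, Rejected, Accepted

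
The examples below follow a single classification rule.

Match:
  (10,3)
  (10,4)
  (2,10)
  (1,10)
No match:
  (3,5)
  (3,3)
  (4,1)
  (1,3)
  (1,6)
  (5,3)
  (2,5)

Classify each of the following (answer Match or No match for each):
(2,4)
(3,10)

Rule: sum ≥ 11. This holds for each 'Match' example and fails for each 'No match' one.

No match, Match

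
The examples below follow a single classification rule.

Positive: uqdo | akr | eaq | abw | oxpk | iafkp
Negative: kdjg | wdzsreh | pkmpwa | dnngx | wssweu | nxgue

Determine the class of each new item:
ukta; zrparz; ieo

The simplest hypothesis consistent with all the labels is: starts with a vowel.
ukta: starts with 'u' — has this property, so Positive. zrparz: starts with 'z' — doesn't match, so Negative. ieo: starts with 'i' — has this property, so Positive.

Positive, Negative, Positive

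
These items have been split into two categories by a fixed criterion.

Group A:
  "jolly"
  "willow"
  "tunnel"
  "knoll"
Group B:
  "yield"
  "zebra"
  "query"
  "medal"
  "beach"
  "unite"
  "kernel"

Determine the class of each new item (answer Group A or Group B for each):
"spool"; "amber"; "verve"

Group A, Group B, Group B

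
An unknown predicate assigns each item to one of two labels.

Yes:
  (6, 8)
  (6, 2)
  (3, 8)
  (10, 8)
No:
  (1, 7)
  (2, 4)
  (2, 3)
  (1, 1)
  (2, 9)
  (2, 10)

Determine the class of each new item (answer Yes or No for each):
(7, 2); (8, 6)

Yes, Yes

The pattern is that an item is 'Yes' exactly when: first ≥ 3.
(7, 2): Yes (first 7). (8, 6): Yes (first 8).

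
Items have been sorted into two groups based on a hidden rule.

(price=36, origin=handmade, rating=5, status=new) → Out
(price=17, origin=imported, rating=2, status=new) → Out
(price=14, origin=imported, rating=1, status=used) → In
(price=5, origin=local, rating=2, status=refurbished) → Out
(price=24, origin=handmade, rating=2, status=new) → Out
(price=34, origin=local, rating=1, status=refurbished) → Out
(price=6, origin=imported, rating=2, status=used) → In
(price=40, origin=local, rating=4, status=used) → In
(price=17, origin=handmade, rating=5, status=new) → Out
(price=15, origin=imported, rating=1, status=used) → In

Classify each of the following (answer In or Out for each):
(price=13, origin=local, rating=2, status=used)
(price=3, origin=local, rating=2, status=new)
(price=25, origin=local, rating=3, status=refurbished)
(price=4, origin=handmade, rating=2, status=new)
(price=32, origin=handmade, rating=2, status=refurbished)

The rule appears to be: status is used.

In, Out, Out, Out, Out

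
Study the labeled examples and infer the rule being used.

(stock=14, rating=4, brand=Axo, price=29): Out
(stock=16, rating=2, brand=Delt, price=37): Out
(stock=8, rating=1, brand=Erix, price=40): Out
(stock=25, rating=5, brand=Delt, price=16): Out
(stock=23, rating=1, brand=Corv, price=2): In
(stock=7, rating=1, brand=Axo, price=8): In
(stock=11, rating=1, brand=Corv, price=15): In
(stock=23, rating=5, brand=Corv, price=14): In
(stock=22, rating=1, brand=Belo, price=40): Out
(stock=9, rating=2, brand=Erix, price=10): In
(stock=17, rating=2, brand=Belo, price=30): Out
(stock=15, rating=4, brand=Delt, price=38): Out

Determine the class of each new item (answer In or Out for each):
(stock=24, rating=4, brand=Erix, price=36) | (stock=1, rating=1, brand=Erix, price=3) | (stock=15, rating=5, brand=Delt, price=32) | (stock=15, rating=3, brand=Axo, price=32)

Out, In, Out, Out

One predicate separates the groups cleanly: price ≤ 15.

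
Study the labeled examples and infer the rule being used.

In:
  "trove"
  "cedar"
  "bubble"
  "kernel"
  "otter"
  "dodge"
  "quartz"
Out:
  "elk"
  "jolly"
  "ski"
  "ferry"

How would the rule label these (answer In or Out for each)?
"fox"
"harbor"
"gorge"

The pattern is that an item is 'In' exactly when: has ≥ 2 vowels.
"fox": 1 vowel — does not satisfy this, so Out. "harbor": 2 vowels — matches, so In. "gorge": 2 vowels — matches, so In.

Out, In, In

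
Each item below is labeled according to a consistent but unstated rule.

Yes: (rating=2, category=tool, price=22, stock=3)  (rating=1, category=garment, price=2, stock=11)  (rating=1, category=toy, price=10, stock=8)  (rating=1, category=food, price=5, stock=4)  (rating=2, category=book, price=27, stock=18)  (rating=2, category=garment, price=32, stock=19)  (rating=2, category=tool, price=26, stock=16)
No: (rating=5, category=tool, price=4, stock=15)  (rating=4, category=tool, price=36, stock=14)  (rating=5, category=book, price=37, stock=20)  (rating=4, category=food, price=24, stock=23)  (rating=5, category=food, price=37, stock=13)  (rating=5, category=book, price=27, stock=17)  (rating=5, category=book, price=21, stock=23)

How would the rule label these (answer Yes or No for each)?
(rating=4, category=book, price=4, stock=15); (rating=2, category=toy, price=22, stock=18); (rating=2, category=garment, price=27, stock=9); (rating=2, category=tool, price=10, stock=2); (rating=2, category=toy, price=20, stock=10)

No, Yes, Yes, Yes, Yes

All 'Yes' examples share one property — rating ≤ 2 — and every 'No' example lacks it.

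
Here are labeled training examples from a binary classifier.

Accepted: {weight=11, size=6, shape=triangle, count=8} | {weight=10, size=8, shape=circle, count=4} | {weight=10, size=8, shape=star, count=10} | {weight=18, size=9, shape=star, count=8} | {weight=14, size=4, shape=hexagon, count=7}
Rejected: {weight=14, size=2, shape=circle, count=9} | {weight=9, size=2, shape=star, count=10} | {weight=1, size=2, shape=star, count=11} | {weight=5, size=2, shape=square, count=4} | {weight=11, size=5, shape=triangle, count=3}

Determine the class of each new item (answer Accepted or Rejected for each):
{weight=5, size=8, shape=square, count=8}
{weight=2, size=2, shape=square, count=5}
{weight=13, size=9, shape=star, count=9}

A rule that fits every label: count ≥ 4 AND size ≥ 4 — true of each 'Accepted' example, false of each 'Rejected' one.

Accepted, Rejected, Accepted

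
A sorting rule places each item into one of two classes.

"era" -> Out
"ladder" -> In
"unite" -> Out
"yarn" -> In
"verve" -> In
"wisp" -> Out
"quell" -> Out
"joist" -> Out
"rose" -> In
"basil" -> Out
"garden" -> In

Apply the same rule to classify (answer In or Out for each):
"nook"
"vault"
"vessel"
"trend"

Rule: length ≥ 4 AND contains 'r'. This holds for each 'In' example and fails for each 'Out' one.

Out, Out, Out, In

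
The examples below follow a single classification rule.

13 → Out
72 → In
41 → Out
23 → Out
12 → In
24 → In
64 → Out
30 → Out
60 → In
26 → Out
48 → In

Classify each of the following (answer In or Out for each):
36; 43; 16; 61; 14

In, Out, Out, Out, Out

Checking candidate rules against both groups, what survives is: multiple of 12.
36 → 36 = 12·3 → In. 43 → 43 = 12·3 + 7 → Out. 16 → 16 = 12·1 + 4 → Out. 61 → 61 = 12·5 + 1 → Out. 14 → 14 = 12·1 + 2 → Out.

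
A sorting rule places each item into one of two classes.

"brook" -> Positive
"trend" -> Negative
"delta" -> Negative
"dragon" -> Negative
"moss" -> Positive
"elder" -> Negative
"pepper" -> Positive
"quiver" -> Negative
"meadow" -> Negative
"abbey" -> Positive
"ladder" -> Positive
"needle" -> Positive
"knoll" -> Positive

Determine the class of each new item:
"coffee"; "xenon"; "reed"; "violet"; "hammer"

Positive, Negative, Positive, Negative, Positive

All 'Positive' examples share one property — has a double letter — and every 'Negative' example lacks it.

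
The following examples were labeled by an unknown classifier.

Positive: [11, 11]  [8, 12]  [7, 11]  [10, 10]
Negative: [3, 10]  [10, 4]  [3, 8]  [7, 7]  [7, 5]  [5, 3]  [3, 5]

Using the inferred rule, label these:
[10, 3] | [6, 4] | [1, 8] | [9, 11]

Negative, Negative, Negative, Positive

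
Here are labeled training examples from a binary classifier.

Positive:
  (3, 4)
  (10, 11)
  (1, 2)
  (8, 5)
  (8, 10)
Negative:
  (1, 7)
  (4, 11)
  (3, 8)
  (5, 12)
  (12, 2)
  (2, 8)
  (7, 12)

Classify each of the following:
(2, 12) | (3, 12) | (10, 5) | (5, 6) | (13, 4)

Negative, Negative, Negative, Positive, Negative

One predicate separates the groups cleanly: |first − second| ≤ 3.
(2, 12) → |2−12| = 10 → Negative. (3, 12) → |3−12| = 9 → Negative. (10, 5) → |10−5| = 5 → Negative. (5, 6) → |5−6| = 1 → Positive. (13, 4) → |13−4| = 9 → Negative.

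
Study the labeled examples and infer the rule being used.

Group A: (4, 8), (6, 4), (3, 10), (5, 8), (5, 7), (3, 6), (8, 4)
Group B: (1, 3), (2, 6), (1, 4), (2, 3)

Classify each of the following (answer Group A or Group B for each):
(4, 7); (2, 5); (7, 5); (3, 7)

'Group A' ⟺ sum ≥ 9.
(4, 7): Group A (4+7 = 11). (2, 5): Group B (2+5 = 7). (7, 5): Group A (7+5 = 12). (3, 7): Group A (3+7 = 10).

Group A, Group B, Group A, Group A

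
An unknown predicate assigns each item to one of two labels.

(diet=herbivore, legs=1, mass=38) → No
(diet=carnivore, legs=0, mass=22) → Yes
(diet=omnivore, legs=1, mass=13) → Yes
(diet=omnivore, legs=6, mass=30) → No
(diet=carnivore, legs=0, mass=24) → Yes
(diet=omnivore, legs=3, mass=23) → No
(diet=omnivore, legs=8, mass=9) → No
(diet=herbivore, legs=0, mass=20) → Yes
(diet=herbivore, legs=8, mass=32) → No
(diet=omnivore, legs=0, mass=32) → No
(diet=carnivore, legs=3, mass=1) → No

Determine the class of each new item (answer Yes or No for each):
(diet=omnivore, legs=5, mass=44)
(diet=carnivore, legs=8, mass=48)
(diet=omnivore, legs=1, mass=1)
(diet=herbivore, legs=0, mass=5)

A rule that fits every label: mass ≤ 24 AND legs ≤ 1 — true of each 'Yes' example, false of each 'No' one.
(diet=omnivore, legs=5, mass=44) — mass = 44, legs = 5, hence No.
(diet=carnivore, legs=8, mass=48) — mass = 48, legs = 8, hence No.
(diet=omnivore, legs=1, mass=1) — mass = 1, legs = 1, hence Yes.
(diet=herbivore, legs=0, mass=5) — mass = 5, legs = 0, hence Yes.

No, No, Yes, Yes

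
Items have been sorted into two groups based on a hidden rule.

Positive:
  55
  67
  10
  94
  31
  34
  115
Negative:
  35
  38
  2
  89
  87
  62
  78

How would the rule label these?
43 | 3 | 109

Rule: ≡ 1 (mod 3). This holds for each 'Positive' example and fails for each 'Negative' one.
43: Positive (43 mod 3 = 1).
3: Negative (3 mod 3 = 0).
109: Positive (109 mod 3 = 1).

Positive, Negative, Positive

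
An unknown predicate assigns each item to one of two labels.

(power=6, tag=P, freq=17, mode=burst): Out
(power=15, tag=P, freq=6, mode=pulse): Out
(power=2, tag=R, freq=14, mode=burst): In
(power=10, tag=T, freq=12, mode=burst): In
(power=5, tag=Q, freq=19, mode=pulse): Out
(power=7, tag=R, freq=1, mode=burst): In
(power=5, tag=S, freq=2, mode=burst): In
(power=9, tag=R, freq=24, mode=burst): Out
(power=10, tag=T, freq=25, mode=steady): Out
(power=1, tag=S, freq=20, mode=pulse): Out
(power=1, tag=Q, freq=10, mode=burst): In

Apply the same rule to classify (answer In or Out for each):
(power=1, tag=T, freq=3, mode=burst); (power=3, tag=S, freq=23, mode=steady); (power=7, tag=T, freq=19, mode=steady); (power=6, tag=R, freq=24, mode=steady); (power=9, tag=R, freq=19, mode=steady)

The classifier is using: mode is burst AND freq ≤ 14.
(power=1, tag=T, freq=3, mode=burst): mode is burst, freq = 3 — checks out, so In.
(power=3, tag=S, freq=23, mode=steady): mode is steady, freq = 23 — does not fit, so Out.
(power=7, tag=T, freq=19, mode=steady): mode is steady, freq = 19 — does not fit, so Out.
(power=6, tag=R, freq=24, mode=steady): mode is steady, freq = 24 — does not fit, so Out.
(power=9, tag=R, freq=19, mode=steady): mode is steady, freq = 19 — does not fit, so Out.

In, Out, Out, Out, Out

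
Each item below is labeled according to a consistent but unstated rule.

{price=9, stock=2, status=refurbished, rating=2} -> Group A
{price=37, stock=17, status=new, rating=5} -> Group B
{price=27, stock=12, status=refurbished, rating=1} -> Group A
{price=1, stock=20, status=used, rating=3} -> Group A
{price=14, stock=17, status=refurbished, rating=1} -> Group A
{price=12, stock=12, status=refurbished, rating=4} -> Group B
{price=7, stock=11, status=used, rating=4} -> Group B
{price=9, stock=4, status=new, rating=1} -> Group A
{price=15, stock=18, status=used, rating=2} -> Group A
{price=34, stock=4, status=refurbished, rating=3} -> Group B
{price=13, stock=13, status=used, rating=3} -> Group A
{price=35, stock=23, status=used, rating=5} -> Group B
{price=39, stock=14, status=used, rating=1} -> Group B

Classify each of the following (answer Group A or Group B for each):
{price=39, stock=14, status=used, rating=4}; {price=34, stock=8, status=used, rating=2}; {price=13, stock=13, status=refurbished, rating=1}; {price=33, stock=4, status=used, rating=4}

Rule: price ≤ 27 AND rating ≤ 3. This holds for each 'Group A' example and fails for each 'Group B' one.
{price=39, stock=14, status=used, rating=4}: Group B (price = 39, rating = 4).
{price=34, stock=8, status=used, rating=2}: Group B (price = 34, rating = 2).
{price=13, stock=13, status=refurbished, rating=1}: Group A (price = 13, rating = 1).
{price=33, stock=4, status=used, rating=4}: Group B (price = 33, rating = 4).

Group B, Group B, Group A, Group B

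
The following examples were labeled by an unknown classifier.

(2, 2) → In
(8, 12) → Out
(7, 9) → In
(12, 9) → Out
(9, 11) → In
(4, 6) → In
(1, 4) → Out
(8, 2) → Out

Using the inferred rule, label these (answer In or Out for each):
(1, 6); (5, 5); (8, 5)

Out, In, Out

The classifier is using: |first − second| ≤ 2.
Out: (1, 6), since |1−6| = 5.
In: (5, 5), since |5−5| = 0.
Out: (8, 5), since |8−5| = 3.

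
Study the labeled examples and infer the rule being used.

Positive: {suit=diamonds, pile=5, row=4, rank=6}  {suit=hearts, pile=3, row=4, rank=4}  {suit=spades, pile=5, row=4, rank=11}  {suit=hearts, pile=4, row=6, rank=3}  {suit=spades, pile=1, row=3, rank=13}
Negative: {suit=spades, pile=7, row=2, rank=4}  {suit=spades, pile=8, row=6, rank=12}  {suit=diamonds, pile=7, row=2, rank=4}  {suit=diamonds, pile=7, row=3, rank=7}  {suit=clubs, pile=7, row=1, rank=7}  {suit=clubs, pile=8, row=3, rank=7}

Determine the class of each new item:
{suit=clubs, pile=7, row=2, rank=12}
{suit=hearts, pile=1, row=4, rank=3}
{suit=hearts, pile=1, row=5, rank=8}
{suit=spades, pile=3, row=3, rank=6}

The common property of the 'Positive' items is: pile ≤ 5. No 'Negative' item has it.
{suit=clubs, pile=7, row=2, rank=12} — pile = 7, hence Negative.
{suit=hearts, pile=1, row=4, rank=3} — pile = 1, hence Positive.
{suit=hearts, pile=1, row=5, rank=8} — pile = 1, hence Positive.
{suit=spades, pile=3, row=3, rank=6} — pile = 3, hence Positive.

Negative, Positive, Positive, Positive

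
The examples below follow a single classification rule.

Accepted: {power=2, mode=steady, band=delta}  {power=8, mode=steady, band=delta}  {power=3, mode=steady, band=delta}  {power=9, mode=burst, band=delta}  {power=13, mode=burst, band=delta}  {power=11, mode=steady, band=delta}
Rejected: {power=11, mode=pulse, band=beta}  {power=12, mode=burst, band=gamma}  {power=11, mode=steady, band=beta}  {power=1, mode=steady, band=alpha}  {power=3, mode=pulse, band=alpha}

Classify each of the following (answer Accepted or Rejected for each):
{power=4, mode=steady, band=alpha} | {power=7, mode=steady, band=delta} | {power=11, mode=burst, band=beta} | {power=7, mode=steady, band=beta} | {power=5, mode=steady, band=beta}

Rejected, Accepted, Rejected, Rejected, Rejected

The common property of the 'Accepted' items is: band is delta. No 'Rejected' item has it.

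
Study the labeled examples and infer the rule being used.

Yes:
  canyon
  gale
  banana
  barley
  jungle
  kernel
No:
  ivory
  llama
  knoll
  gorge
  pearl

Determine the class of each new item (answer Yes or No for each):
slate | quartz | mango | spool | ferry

No, Yes, No, No, No

'Yes' ⟺ even length.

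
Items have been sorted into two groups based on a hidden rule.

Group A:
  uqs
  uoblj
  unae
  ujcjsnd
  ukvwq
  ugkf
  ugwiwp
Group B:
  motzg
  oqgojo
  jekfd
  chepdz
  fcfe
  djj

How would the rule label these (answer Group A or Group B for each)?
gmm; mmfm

Group B, Group B

Rule: contains 'u'. This holds for each 'Group A' example and fails for each 'Group B' one.
gmm → no 'u' → Group B. mmfm → no 'u' → Group B.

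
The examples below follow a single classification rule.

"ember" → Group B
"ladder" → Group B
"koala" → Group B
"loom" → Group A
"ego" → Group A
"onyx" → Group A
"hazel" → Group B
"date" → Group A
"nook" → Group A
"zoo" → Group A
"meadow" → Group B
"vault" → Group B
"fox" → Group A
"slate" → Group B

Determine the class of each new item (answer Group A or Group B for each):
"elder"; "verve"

Group B, Group B

A rule that fits every label: length ≤ 4 — true of each 'Group A' example, false of each 'Group B' one.
"elder" — length 5, hence Group B.
"verve" — length 5, hence Group B.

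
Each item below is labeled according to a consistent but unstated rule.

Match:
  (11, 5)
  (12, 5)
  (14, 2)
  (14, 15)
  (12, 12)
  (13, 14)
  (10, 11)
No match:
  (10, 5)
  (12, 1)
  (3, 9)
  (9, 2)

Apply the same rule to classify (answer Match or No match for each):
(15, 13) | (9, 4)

All 'Match' examples share one property — sum ≥ 16 — and every 'No match' example lacks it.

Match, No match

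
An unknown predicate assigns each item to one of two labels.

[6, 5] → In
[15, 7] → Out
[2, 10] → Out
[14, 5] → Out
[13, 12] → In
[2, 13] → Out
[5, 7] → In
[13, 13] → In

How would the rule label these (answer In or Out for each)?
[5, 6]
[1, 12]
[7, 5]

One predicate separates the groups cleanly: |first − second| ≤ 2.
[5, 6]: |5−6| = 1, meets the rule → In.
[1, 12]: |1−12| = 11, doesn't match → Out.
[7, 5]: |7−5| = 2, meets the rule → In.

In, Out, In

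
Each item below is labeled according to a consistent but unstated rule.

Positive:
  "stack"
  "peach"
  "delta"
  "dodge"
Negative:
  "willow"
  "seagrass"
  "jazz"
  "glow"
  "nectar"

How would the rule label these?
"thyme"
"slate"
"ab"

'Positive' ⟺ odd length.
Positive: "thyme", since length 5.
Positive: "slate", since length 5.
Negative: "ab", since length 2.

Positive, Positive, Negative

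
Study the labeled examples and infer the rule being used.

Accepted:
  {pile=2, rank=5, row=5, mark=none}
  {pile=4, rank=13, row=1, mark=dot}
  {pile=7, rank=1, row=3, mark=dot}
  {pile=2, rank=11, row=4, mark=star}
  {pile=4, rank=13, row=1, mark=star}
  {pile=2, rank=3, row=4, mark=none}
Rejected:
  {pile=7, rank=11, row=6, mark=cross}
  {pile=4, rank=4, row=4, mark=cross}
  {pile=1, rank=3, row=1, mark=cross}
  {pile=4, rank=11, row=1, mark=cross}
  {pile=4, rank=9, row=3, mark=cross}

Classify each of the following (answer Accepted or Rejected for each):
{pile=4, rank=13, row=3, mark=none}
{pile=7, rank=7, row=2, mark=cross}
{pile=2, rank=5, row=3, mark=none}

Accepted, Rejected, Accepted

Comparing the two groups points to one rule — mark is not cross.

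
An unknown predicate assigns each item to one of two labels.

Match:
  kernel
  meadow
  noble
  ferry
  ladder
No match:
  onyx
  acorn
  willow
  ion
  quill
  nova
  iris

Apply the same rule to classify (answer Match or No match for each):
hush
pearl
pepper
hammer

Every 'Match' example satisfies: contains 'e'. None of the 'No match' examples do.
hush — no 'e', hence No match. pearl — has 'e', hence Match. pepper — has 'e', hence Match. hammer — has 'e', hence Match.

No match, Match, Match, Match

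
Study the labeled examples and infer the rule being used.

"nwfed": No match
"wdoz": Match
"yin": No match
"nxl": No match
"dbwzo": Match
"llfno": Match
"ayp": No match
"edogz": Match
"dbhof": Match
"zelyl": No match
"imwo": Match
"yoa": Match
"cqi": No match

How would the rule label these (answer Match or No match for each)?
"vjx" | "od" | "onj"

A rule that fits every label: contains 'o' — true of each 'Match' example, false of each 'No match' one.
"vjx" → no 'o' → No match.
"od" → has 'o' → Match.
"onj" → has 'o' → Match.

No match, Match, Match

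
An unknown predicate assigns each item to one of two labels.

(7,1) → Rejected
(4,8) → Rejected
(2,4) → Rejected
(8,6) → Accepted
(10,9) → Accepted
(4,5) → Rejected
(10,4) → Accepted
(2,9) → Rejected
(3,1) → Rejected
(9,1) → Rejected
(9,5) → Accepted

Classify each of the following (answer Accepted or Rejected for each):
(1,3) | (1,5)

Every 'Accepted' example satisfies: sum ≥ 14. None of the 'Rejected' examples do.
(1,3) → 1+3 = 4 → Rejected. (1,5) → 1+5 = 6 → Rejected.

Rejected, Rejected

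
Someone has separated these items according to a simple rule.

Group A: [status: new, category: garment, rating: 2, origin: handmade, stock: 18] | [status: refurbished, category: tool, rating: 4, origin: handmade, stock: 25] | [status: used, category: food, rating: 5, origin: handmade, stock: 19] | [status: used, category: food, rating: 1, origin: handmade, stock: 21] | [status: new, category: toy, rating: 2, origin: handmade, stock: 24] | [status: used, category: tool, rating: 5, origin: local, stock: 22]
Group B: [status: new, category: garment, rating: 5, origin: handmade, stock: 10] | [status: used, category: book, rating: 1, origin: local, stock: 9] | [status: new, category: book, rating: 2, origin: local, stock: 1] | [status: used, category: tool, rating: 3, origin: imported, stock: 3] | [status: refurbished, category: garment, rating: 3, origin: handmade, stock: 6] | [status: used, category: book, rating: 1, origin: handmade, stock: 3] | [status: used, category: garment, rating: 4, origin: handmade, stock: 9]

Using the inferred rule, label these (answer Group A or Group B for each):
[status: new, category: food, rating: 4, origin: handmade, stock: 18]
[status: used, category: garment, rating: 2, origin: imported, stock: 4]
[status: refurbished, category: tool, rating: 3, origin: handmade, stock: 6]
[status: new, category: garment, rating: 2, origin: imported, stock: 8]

Group A, Group B, Group B, Group B

'Group A' ⟺ stock ≥ 18.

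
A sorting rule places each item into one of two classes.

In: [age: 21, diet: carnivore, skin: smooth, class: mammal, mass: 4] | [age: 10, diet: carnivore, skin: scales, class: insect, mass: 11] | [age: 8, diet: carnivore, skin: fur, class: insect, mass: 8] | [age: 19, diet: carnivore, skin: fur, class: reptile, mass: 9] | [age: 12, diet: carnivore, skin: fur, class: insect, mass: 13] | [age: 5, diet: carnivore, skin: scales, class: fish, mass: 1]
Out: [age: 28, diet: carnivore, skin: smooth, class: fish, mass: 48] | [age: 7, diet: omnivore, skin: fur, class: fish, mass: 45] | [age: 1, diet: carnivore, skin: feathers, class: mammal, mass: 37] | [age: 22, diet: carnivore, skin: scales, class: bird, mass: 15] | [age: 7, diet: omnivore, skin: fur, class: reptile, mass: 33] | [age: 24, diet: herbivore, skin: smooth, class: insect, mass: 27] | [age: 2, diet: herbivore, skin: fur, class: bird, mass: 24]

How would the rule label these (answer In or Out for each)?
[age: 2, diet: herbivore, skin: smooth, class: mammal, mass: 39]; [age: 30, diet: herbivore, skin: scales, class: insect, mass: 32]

Out, Out

Every 'In' example satisfies: mass ≤ 13. None of the 'Out' examples do.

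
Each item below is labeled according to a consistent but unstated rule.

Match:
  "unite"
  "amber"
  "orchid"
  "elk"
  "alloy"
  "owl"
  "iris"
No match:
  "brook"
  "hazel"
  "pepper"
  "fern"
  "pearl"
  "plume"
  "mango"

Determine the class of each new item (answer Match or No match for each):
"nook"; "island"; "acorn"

The simplest hypothesis consistent with all the labels is: starts with a vowel.
"nook" — starts with 'n', hence No match. "island" — starts with 'i', hence Match. "acorn" — starts with 'a', hence Match.

No match, Match, Match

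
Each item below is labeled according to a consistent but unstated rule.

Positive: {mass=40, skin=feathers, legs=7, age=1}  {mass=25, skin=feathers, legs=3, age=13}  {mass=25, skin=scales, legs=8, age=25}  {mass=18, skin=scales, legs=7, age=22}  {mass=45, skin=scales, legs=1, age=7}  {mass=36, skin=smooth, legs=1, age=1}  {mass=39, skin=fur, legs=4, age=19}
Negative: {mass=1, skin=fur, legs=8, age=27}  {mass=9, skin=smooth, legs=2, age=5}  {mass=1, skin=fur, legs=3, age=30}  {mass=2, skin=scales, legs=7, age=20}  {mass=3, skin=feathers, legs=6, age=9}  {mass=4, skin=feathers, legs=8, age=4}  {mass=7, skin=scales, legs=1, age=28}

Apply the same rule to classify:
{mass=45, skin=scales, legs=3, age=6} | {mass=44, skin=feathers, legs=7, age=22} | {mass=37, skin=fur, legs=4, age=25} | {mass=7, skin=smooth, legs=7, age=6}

Positive, Positive, Positive, Negative

Every 'Positive' example satisfies: mass ≥ 18. None of the 'Negative' examples do.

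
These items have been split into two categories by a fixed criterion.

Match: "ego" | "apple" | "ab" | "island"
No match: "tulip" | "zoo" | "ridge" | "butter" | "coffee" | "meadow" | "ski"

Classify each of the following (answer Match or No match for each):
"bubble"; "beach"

Checking candidate rules against both groups, what survives is: starts with a vowel.
"bubble": starts with 'b' — doesn't match, so No match.
"beach": starts with 'b' — doesn't match, so No match.

No match, No match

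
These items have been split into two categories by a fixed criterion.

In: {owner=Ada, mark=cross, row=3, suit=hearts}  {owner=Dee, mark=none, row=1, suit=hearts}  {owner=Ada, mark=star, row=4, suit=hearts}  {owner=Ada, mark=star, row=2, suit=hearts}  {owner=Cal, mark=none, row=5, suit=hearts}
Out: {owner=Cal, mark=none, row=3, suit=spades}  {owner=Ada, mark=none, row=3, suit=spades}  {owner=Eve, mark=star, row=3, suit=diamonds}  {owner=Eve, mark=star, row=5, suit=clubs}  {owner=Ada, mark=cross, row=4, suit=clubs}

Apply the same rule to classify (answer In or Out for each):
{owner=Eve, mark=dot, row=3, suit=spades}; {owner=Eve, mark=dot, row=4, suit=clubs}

Out, Out

The classifier is using: suit is hearts.
{owner=Eve, mark=dot, row=3, suit=spades}: Out (suit is spades).
{owner=Eve, mark=dot, row=4, suit=clubs}: Out (suit is clubs).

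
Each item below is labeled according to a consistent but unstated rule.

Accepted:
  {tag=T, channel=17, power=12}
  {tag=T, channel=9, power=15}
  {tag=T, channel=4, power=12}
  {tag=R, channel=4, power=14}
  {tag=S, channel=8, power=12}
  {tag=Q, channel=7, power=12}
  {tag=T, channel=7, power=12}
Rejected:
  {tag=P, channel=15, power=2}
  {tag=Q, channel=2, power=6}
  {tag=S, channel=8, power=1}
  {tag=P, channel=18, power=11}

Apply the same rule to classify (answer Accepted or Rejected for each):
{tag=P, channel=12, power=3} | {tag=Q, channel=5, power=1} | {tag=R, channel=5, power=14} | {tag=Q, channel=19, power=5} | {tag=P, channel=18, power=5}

The distinguishing property — power ≥ 12 — holds for all the 'Accepted' cases and none of the 'Rejected' cases.

Rejected, Rejected, Accepted, Rejected, Rejected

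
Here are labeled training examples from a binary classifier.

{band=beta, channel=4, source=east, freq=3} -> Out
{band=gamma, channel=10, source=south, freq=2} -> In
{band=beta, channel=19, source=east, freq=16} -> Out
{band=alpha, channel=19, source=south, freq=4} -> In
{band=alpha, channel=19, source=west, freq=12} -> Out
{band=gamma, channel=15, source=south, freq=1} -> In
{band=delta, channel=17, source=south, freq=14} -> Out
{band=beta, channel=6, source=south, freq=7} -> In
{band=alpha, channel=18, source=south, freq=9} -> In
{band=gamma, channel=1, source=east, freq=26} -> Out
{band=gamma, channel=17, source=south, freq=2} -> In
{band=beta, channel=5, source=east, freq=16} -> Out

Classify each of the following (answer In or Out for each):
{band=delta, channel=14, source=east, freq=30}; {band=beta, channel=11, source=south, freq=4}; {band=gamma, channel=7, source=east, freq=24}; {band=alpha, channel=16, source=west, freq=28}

One predicate separates the groups cleanly: source is south AND freq ≤ 9.

Out, In, Out, Out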